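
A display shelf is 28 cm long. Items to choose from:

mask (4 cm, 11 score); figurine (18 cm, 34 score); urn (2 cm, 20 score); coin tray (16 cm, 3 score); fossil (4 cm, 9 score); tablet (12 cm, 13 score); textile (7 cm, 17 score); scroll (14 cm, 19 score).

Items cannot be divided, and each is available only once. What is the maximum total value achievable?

This is a 0/1 knapsack; check combinations near the capacity.
- mask+figurine+urn+fossil: length 4+18+2+4=28, value 11+34+20+9=74
- figurine+urn+textile: length 18+2+7=27, value 34+20+17=71
- mask+urn+textile+scroll: length 4+2+7+14=27, value 11+20+17+19=67
- mask+figurine+urn: length 4+18+2=24, value 11+34+20=65
Best: 74 score.

74 score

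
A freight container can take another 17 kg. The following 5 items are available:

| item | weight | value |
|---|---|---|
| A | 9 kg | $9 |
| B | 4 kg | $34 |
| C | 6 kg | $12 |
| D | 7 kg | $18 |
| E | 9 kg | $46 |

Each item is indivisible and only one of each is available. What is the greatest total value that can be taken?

$80

Check high-value combinations within 17 kg:
- B+E: weight 4+9=13, value 34+46=80
- D+E: weight 7+9=16, value 18+46=64
- B+C+D: weight 4+6+7=17, value 34+12+18=64
- C+E: weight 6+9=15, value 12+46=58
Best: $80.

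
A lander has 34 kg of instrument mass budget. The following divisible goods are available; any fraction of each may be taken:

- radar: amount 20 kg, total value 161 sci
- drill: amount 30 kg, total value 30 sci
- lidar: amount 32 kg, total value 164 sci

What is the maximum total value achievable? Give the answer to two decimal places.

Take in order of value per unit:
- radar (161/20 per unit): all 20 → value 161, running total 161.00
- lidar (164/32 per unit): 14 of 32 → value 14×164/32 = 71.7500, running total 232.75
Total 232.75.

232.75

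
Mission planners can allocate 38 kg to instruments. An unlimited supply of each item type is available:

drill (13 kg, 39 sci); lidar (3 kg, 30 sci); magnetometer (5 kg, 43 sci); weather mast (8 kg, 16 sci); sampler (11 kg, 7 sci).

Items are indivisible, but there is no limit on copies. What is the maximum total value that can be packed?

373 sci

Best value-per-unit is lidar at 30/3; filling with it alone gives 12×30 = 360.
Optimal mix: 11×lidar + 1×magnetometer → mass 38, value 373.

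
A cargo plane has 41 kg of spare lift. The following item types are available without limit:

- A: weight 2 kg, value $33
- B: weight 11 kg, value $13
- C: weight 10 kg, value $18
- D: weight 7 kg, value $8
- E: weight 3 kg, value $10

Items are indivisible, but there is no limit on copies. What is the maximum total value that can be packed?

Best value-per-unit is A at 33/2, and filling with it alone uses weight 20×2=40. No mix of the others beats 20×33 = 660.

$660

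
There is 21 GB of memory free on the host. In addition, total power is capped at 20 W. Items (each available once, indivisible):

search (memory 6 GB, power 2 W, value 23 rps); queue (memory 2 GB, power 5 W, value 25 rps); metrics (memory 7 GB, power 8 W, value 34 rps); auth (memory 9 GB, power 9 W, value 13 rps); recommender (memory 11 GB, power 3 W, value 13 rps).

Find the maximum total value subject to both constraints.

82 rps

Feasible sets respecting both limits:
- search+queue+metrics: memory 15, power 15, value 82
- queue+metrics+recommender: memory 20, power 16, value 72
- search+queue+auth: memory 17, power 16, value 61
- search+queue+recommender: memory 19, power 10, value 61
Best: 82 rps.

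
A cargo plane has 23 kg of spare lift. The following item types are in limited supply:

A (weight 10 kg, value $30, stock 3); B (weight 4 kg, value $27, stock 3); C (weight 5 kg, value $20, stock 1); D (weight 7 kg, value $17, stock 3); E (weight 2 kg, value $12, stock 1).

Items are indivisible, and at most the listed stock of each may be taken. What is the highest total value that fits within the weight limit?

$113

Best selections within weight 23 and stock limits:
- 3×B + 1×C + 1×E: weight 19, value 113
- 1×A + 3×B: weight 22, value 111
- 3×B + 1×D + 1×E: weight 21, value 110
- 1×A + 2×B + 1×C: weight 23, value 104
Best: $113.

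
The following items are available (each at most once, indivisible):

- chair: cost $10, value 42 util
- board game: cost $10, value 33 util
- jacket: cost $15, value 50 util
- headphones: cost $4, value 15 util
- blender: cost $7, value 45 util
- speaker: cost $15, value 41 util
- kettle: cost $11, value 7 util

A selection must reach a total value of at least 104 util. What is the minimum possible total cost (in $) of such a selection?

26

Subsets with value ≥ 104, sorted by total cost:
- jacket+headphones+blender: cost 26, value 110
- chair+board game+blender: cost 27, value 120
- chair+jacket+headphones: cost 29, value 107
- chair+board game+headphones+blender: cost 31, value 135
Minimum cost: 26 $.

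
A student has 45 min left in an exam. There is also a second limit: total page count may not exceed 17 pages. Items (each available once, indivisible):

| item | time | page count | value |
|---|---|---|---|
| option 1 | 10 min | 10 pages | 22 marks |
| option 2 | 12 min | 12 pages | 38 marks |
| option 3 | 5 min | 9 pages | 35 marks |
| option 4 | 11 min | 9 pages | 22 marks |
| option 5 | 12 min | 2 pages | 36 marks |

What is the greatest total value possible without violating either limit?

Feasible sets respecting both limits:
- option 2+option 5: time 24, page count 14, value 74
- option 3+option 5: time 17, page count 11, value 71
- option 1+option 5: time 22, page count 12, value 58
Best: 74 marks.

74 marks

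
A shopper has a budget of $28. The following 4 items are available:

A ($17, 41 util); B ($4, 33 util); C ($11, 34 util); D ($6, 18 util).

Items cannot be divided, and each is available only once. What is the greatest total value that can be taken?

Check high-value combinations within $28:
- A+B+D: cost 17+4+6=27, value 41+33+18=92
- B+C+D: cost 4+11+6=21, value 33+34+18=85
- A+C: cost 17+11=28, value 41+34=75
- A+B: cost 17+4=21, value 41+33=74
Best: 92 util.

92 util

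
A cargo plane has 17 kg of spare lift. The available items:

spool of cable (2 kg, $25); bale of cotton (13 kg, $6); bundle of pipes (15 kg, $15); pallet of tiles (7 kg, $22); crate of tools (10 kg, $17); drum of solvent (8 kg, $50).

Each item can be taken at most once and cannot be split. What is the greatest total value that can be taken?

Check high-value combinations within 17 kg:
- spool of cable+pallet of tiles+drum of solvent: weight 2+7+8=17, value 25+22+50=97
- spool of cable+drum of solvent: weight 2+8=10, value 25+50=75
- pallet of tiles+drum of solvent: weight 7+8=15, value 22+50=72
- drum of solvent: weight 8, value 50
- spool of cable+pallet of tiles: weight 2+7=9, value 25+22=47
Best: $97.

$97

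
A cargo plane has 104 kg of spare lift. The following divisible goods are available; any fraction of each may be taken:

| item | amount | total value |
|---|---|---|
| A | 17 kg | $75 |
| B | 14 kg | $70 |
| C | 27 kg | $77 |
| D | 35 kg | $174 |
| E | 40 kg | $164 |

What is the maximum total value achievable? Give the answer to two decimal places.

Take in order of value per unit:
- B (70/14 per unit): all 14 → value 70, running total 70.00
- D (174/35 per unit): all 35 → value 174, running total 244.00
- A (75/17 per unit): all 17 → value 75, running total 319.00
- E (164/40 per unit): 38 of 40 → value 38×164/40 = 155.8000, running total 474.80
Total 474.80.

474.80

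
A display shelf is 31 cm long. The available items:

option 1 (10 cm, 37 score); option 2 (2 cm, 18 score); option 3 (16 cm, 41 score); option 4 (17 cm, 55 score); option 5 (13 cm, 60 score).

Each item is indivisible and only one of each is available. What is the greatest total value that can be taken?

Check high-value combinations within 31 cm:
- option 2+option 3+option 5: length 2+16+13=31, value 18+41+60=119
- option 1+option 2+option 5: length 10+2+13=25, value 37+18+60=115
- option 4+option 5: length 17+13=30, value 55+60=115
Best: 119 score.

119 score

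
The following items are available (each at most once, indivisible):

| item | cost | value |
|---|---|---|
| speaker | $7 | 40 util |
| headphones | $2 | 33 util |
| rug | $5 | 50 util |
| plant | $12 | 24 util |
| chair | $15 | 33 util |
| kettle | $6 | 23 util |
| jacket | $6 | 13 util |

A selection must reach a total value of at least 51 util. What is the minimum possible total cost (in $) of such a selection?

7

Subsets with value ≥ 51, sorted by total cost:
- headphones+rug: cost 7, value 83
- headphones+kettle: cost 8, value 56
- speaker+headphones: cost 9, value 73
- rug+kettle: cost 11, value 73
Minimum cost: 7 $.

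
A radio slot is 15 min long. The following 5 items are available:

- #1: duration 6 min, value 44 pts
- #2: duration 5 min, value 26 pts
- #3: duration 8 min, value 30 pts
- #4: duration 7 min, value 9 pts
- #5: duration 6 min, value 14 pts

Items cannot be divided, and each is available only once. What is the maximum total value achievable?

Check high-value combinations within 15 min:
- #1+#3: duration 6+8=14, value 44+30=74
- #1+#2: duration 6+5=11, value 44+26=70
- #1+#5: duration 6+6=12, value 44+14=58
- #2+#3: duration 5+8=13, value 26+30=56
Best: 74 pts.

74 pts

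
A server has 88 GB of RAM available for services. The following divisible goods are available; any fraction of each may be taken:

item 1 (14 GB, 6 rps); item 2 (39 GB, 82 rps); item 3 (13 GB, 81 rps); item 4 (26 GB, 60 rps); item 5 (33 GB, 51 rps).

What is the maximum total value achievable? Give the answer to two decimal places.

238.45

Take in order of value per unit:
- item 3 (81/13 per unit): all 13 → value 81, running total 81.00
- item 4 (60/26 per unit): all 26 → value 60, running total 141.00
- item 2 (82/39 per unit): all 39 → value 82, running total 223.00
- item 5 (51/33 per unit): 10 of 33 → value 10×51/33 = 15.4545, running total 238.45
Total 238.45.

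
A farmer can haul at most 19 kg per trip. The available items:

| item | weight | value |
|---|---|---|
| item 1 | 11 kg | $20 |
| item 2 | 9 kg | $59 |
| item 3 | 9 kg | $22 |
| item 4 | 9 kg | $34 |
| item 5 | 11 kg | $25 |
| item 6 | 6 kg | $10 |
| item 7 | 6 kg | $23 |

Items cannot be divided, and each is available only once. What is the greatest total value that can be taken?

$93

Check high-value combinations within 19 kg:
- item 2+item 4: weight 9+9=18, value 59+34=93
- item 2+item 7: weight 9+6=15, value 59+23=82
- item 2+item 3: weight 9+9=18, value 59+22=81
- item 2+item 6: weight 9+6=15, value 59+10=69
- item 2: weight 9, value 59
Best: $93.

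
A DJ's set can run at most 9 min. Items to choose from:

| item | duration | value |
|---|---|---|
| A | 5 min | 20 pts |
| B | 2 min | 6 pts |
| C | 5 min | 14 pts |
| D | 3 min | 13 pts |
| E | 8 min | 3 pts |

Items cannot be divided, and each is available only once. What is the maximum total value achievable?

Check high-value combinations within 9 min:
- A+D: duration 5+3=8, value 20+13=33
- C+D: duration 5+3=8, value 14+13=27
- A+B: duration 5+2=7, value 20+6=26
- A: duration 5, value 20
Best: 33 pts.

33 pts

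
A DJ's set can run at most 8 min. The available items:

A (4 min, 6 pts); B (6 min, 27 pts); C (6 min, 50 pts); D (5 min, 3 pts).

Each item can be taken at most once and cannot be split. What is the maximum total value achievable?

50 pts

Check high-value combinations within 8 min:
- C: duration 6, value 50
- B: duration 6, value 27
- A: duration 4, value 6
Best: 50 pts.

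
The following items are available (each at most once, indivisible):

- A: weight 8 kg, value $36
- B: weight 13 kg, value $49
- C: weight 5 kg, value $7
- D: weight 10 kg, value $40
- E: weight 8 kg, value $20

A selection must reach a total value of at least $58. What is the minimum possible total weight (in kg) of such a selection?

Subsets with value ≥ 58, sorted by total weight:
- A+D: weight 18, value 76
- D+E: weight 18, value 60
Minimum weight: 18 kg.

18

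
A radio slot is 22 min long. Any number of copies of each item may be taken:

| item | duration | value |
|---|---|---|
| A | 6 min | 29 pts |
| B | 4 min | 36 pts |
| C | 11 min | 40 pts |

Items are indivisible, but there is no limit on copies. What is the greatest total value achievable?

180 pts

Best value-per-unit is B at 36/4, and filling with it alone uses duration 5×4=20. No mix of the others beats 5×36 = 180.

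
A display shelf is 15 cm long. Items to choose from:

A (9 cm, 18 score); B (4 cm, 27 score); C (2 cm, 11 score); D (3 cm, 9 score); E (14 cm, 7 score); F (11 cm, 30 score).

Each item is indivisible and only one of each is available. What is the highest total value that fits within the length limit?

Check high-value combinations within 15 cm:
- B+F: length 4+11=15, value 27+30=57
- A+B+C: length 9+4+2=15, value 18+27+11=56
- B+C+D: length 4+2+3=9, value 27+11+9=47
- A+B: length 9+4=13, value 18+27=45
Best: 57 score.

57 score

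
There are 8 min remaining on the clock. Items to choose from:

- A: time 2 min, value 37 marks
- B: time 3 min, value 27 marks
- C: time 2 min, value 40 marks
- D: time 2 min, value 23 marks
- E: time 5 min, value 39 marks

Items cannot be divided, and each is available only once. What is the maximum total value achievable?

Check high-value combinations within 8 min:
- A+B+C: time 2+3+2=7, value 37+27+40=104
- A+C+D: time 2+2+2=6, value 37+40+23=100
- B+C+D: time 3+2+2=7, value 27+40+23=90
- A+B+D: time 2+3+2=7, value 37+27+23=87
- C+E: time 2+5=7, value 40+39=79
Best: 104 marks.

104 marks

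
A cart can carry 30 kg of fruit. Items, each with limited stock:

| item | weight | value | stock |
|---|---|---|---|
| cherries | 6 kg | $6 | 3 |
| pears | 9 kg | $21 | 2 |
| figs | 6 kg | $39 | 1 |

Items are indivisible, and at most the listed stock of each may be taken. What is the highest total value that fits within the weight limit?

Top feasible selections:
- 1×cherries + 2×pears + 1×figs: weight 30, value 87
- 2×pears + 1×figs: weight 24, value 81
- 2×cherries + 1×pears + 1×figs: weight 27, value 72
- 1×cherries + 1×pears + 1×figs: weight 21, value 66
Best: $87.

$87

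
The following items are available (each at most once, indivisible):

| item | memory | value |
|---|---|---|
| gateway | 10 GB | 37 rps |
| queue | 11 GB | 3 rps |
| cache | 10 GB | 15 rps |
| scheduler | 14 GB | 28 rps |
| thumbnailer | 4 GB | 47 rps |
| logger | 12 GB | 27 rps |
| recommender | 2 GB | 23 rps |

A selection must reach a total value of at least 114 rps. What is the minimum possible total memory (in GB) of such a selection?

Subsets with value ≥ 114, sorted by total memory:
- gateway+cache+thumbnailer+recommender: memory 26, value 122
- gateway+thumbnailer+logger+recommender: memory 28, value 134
- gateway+scheduler+thumbnailer+recommender: memory 30, value 135
- scheduler+thumbnailer+logger+recommender: memory 32, value 125
Minimum memory: 26 GB.

26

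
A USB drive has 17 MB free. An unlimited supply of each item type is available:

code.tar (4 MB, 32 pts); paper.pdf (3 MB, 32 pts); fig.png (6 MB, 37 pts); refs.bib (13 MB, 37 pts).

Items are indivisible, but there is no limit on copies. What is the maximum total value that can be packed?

160 pts

Best value-per-unit is paper.pdf at 32/3; filling with it alone gives 5×32 = 160.
Optimal mix: 2×code.tar + 3×paper.pdf → size 17, value 160.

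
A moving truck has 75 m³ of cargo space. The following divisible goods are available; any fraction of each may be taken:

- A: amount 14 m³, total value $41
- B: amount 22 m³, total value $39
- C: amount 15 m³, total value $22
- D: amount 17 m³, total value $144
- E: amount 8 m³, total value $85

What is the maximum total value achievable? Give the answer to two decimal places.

329.53

Take in order of value per unit:
- E (85/8 per unit): all 8 → value 85, running total 85.00
- D (144/17 per unit): all 17 → value 144, running total 229.00
- A (41/14 per unit): all 14 → value 41, running total 270.00
- B (39/22 per unit): all 22 → value 39, running total 309.00
- C (22/15 per unit): 14 of 15 → value 14×22/15 = 20.5333, running total 329.53
Total 329.53.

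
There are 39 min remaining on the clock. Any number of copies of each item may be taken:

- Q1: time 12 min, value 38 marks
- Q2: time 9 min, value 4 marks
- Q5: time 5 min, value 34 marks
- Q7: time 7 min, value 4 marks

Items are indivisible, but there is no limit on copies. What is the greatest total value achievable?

238 marks

Best value-per-unit is Q5 at 34/5, and filling with it alone uses time 7×5=35. No mix of the others beats 7×34 = 238.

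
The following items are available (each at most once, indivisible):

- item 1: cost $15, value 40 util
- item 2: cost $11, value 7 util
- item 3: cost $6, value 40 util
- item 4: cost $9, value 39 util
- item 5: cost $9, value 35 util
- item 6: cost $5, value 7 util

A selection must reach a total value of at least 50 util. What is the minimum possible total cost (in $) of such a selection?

15

Subsets with value ≥ 50, sorted by total cost:
- item 3+item 4: cost 15, value 79
- item 3+item 5: cost 15, value 75
Minimum cost: 15 $.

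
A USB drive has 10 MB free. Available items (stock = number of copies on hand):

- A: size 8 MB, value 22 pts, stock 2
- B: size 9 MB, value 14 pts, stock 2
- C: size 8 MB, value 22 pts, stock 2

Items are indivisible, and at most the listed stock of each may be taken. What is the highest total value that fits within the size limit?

22 pts

Top feasible selections:
- 1×C: size 8, value 22
- 1×A: size 8, value 22
- 1×B: size 9, value 14
Best: 22 pts.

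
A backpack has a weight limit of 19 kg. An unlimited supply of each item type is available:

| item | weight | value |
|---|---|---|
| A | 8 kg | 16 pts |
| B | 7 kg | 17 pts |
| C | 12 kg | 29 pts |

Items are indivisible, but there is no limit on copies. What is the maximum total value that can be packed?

Best value-per-unit is B at 17/7; filling with it alone gives 2×17 = 34.
Optimal mix: 1×B + 1×C → weight 19, value 46.

46 pts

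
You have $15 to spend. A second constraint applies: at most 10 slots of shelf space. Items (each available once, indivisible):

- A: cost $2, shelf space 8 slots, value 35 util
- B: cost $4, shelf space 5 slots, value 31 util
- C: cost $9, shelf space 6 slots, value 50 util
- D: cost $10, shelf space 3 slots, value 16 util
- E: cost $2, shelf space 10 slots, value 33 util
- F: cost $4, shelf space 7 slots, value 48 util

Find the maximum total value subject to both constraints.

64 util

Feasible sets respecting both limits:
- D+F: cost 14, shelf space 10, value 64
- C: cost 9, shelf space 6, value 50
- F: cost 4, shelf space 7, value 48
- B+D: cost 14, shelf space 8, value 47
Best: 64 util.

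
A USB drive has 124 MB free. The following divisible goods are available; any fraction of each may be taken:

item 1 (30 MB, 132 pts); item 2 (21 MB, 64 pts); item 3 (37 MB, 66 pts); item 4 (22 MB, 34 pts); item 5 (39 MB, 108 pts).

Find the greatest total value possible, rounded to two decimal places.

364.65

Take in order of value per unit:
- item 1 (132/30 per unit): all 30 → value 132, running total 132.00
- item 2 (64/21 per unit): all 21 → value 64, running total 196.00
- item 5 (108/39 per unit): all 39 → value 108, running total 304.00
- item 3 (66/37 per unit): 34 of 37 → value 34×66/37 = 60.6486, running total 364.65
Total 364.65.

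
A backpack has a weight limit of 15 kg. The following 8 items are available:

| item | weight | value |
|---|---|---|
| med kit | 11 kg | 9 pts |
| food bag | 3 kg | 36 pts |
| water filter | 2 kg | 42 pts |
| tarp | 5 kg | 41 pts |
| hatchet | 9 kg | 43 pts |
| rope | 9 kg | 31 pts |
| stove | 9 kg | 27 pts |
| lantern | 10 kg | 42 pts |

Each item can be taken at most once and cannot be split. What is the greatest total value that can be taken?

Check high-value combinations within 15 kg:
- food bag+water filter+hatchet: weight 3+2+9=14, value 36+42+43=121
- food bag+water filter+lantern: weight 3+2+10=15, value 36+42+42=120
- food bag+water filter+tarp: weight 3+2+5=10, value 36+42+41=119
Best: 121 pts.

121 pts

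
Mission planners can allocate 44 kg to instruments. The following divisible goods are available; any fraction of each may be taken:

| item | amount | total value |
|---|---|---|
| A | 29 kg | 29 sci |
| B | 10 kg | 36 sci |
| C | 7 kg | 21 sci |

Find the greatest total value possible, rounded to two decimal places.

Take in order of value per unit:
- B (36/10 per unit): all 10 → value 36, running total 36.00
- C (21/7 per unit): all 7 → value 21, running total 57.00
- A (29/29 per unit): 27 of 29 → value 27×29/29 = 27.0000, running total 84.00
Total 84.00.

84.00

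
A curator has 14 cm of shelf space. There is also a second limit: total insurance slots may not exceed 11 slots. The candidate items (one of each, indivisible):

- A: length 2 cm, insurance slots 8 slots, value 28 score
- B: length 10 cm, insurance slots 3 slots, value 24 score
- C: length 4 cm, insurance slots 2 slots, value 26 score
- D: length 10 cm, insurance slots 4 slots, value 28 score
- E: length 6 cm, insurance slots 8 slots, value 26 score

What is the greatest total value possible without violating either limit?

54 score

Feasible sets respecting both limits:
- A+C: length 6, insurance slots 10, value 54
- C+D: length 14, insurance slots 6, value 54
- A+B: length 12, insurance slots 11, value 52
Best: 54 score.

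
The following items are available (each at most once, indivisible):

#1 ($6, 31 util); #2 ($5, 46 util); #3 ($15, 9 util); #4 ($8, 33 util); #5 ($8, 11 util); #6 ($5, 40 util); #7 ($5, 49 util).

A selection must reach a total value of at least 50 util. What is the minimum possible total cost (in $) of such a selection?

Subsets with value ≥ 50, sorted by total cost:
- #2+#7: cost 10, value 95
- #6+#7: cost 10, value 89
Minimum cost: 10 $.

10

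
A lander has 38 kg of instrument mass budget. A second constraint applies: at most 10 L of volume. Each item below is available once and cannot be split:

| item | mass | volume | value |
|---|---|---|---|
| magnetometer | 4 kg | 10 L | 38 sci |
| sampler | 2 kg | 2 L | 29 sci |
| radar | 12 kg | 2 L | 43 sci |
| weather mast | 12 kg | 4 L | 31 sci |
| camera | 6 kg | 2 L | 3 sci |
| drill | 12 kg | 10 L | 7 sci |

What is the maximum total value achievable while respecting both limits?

106 sci

Feasible sets respecting both limits:
- sampler+radar+weather mast+camera: mass 32, volume 10, value 106
- sampler+radar+weather mast: mass 26, volume 8, value 103
- radar+weather mast+camera: mass 30, volume 8, value 77
Best: 106 sci.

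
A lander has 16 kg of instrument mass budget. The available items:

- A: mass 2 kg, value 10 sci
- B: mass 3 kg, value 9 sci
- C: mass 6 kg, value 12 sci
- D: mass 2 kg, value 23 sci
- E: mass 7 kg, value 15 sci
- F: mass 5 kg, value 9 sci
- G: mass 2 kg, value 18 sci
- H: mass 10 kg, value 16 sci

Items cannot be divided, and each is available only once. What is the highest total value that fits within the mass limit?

This is a 0/1 knapsack; check combinations near the capacity.
- A+B+D+E+G: mass 2+3+2+7+2=16, value 10+9+23+15+18=75
- A+B+C+D+G: mass 2+3+6+2+2=15, value 10+9+12+23+18=72
- A+B+D+F+G: mass 2+3+2+5+2=14, value 10+9+23+9+18=69
- A+D+G+H: mass 2+2+2+10=16, value 10+23+18+16=67
Best: 75 sci.

75 sci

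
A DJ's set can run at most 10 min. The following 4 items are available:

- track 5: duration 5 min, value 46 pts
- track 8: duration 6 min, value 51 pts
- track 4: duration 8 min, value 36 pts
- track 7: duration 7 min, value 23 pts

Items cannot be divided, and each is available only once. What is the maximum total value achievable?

Check high-value combinations within 10 min:
- track 8: duration 6, value 51
- track 5: duration 5, value 46
- track 4: duration 8, value 36
- track 7: duration 7, value 23
Best: 51 pts.

51 pts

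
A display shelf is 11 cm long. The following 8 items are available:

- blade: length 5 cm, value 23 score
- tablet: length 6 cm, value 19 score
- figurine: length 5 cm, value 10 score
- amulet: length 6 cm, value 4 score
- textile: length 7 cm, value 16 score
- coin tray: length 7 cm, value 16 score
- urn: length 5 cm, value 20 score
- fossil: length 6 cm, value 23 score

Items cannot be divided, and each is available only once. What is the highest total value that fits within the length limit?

Check high-value combinations within 11 cm:
- blade+fossil: length 5+6=11, value 23+23=46
- blade+urn: length 5+5=10, value 23+20=43
- urn+fossil: length 5+6=11, value 20+23=43
Best: 46 score.

46 score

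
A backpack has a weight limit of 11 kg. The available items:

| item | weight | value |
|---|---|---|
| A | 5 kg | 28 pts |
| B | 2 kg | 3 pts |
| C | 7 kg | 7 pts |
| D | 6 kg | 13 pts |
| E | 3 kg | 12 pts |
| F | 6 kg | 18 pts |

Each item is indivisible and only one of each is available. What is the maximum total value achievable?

46 pts

Check high-value combinations within 11 kg:
- A+F: weight 5+6=11, value 28+18=46
- A+B+E: weight 5+2+3=10, value 28+3+12=43
- A+D: weight 5+6=11, value 28+13=41
Best: 46 pts.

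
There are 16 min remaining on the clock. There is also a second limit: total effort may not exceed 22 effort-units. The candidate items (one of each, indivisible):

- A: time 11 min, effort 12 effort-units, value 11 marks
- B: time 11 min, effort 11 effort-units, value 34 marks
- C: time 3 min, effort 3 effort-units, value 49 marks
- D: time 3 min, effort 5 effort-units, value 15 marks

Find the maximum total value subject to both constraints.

83 marks

Feasible sets respecting both limits:
- B+C: time 14, effort 14, value 83
- C+D: time 6, effort 8, value 64
- A+C: time 14, effort 15, value 60
- C: time 3, effort 3, value 49
Best: 83 marks.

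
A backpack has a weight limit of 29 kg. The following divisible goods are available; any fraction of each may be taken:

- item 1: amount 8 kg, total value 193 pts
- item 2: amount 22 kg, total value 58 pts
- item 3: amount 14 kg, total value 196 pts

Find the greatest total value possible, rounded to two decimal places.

407.45

Take in order of value per unit:
- item 1 (193/8 per unit): all 8 → value 193, running total 193.00
- item 3 (196/14 per unit): all 14 → value 196, running total 389.00
- item 2 (58/22 per unit): 7 of 22 → value 7×58/22 = 18.4545, running total 407.45
Total 407.45.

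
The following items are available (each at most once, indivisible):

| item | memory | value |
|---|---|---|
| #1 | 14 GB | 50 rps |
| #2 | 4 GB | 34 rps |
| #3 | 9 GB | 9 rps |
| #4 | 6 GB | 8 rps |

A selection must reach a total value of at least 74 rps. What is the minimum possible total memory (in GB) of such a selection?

Subsets with value ≥ 74, sorted by total memory:
- #1+#2: memory 18, value 84
- #1+#2+#4: memory 24, value 92
Minimum memory: 18 GB.

18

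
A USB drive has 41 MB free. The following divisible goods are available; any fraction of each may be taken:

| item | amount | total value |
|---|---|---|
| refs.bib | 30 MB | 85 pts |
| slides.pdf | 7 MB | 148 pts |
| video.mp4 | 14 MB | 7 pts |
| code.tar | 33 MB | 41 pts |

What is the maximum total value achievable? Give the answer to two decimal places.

237.97

Take in order of value per unit:
- slides.pdf (148/7 per unit): all 7 → value 148, running total 148.00
- refs.bib (85/30 per unit): all 30 → value 85, running total 233.00
- code.tar (41/33 per unit): 4 of 33 → value 4×41/33 = 4.9697, running total 237.97
Total 237.97.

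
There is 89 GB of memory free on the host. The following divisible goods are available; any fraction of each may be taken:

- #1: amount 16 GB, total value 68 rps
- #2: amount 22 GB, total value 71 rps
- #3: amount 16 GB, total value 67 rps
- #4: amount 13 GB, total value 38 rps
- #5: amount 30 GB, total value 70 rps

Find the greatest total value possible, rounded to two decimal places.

295.33

Take in order of value per unit:
- #1 (68/16 per unit): all 16 → value 68, running total 68.00
- #3 (67/16 per unit): all 16 → value 67, running total 135.00
- #2 (71/22 per unit): all 22 → value 71, running total 206.00
- #4 (38/13 per unit): all 13 → value 38, running total 244.00
- #5 (70/30 per unit): 22 of 30 → value 22×70/30 = 51.3333, running total 295.33
Total 295.33.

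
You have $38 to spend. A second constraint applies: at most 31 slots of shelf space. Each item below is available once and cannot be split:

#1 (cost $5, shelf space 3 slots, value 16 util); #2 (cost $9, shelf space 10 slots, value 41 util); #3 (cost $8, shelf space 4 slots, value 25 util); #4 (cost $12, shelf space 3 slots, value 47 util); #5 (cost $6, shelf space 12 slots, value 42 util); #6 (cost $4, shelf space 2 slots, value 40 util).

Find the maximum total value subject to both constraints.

186 util

Feasible sets respecting both limits:
- #1+#2+#4+#5+#6: cost 36, shelf space 30, value 186
- #2+#4+#5+#6: cost 31, shelf space 27, value 170
- #1+#3+#4+#5+#6: cost 35, shelf space 24, value 170
- #1+#2+#3+#4+#6: cost 38, shelf space 22, value 169
Best: 186 util.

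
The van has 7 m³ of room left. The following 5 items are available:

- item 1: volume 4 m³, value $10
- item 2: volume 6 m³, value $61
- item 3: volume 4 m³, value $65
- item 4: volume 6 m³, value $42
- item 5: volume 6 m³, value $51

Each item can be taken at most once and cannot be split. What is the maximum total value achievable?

$65

Check high-value combinations within 7 m³:
- item 3: volume 4, value 65
- item 2: volume 6, value 61
- item 5: volume 6, value 51
- item 4: volume 6, value 42
Best: $65.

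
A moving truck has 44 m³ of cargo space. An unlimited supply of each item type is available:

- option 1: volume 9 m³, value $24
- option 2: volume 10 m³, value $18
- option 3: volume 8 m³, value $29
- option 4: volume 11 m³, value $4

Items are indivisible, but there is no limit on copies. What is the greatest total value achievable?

Best value-per-unit is option 3 at 29/8, and filling with it alone uses volume 5×8=40. No mix of the others beats 5×29 = 145.

$145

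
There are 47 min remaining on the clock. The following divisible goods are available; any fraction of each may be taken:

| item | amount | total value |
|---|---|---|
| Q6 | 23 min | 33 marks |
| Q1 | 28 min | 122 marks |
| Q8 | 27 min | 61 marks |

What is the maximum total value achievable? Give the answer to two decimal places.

Take in order of value per unit:
- Q1 (122/28 per unit): all 28 → value 122, running total 122.00
- Q8 (61/27 per unit): 19 of 27 → value 19×61/27 = 42.9259, running total 164.93
Total 164.93.

164.93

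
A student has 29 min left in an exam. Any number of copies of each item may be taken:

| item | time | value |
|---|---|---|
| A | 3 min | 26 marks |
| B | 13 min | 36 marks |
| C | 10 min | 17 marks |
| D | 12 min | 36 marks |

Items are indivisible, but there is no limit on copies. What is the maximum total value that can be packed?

Best value-per-unit is A at 26/3, and filling with it alone uses time 9×3=27. No mix of the others beats 9×26 = 234.

234 marks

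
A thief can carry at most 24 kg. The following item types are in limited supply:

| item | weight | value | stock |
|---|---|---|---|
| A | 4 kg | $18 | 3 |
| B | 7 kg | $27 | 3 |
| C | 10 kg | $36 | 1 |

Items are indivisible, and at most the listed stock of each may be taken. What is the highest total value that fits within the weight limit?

Best selections within weight 24 and stock limits:
- 2×A + 2×B: weight 22, value 90
- 3×A + 1×C: weight 22, value 90
- 2×B + 1×C: weight 24, value 90
- 3×A + 1×B: weight 19, value 81
Best: $90.

$90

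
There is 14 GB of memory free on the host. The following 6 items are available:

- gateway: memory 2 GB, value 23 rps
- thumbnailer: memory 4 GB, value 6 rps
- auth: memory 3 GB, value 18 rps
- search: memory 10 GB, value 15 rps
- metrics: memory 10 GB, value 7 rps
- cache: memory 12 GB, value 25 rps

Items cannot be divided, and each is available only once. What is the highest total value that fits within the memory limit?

Check high-value combinations within 14 GB:
- gateway+cache: memory 2+12=14, value 23+25=48
- gateway+thumbnailer+auth: memory 2+4+3=9, value 23+6+18=47
- gateway+auth: memory 2+3=5, value 23+18=41
- gateway+search: memory 2+10=12, value 23+15=38
- auth+search: memory 3+10=13, value 18+15=33
Best: 48 rps.

48 rps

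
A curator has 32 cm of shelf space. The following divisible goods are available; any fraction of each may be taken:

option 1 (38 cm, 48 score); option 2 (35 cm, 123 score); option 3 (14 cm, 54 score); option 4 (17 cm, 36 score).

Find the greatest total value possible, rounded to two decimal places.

Take in order of value per unit:
- option 3 (54/14 per unit): all 14 → value 54, running total 54.00
- option 2 (123/35 per unit): 18 of 35 → value 18×123/35 = 63.2571, running total 117.26
Total 117.26.

117.26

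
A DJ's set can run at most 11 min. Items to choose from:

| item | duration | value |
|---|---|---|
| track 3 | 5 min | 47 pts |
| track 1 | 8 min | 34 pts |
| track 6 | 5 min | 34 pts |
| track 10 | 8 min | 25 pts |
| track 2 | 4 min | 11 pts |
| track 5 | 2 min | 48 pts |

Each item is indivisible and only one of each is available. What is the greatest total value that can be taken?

106 pts

This is a 0/1 knapsack; check combinations near the capacity.
- track 3+track 2+track 5: duration 5+4+2=11, value 47+11+48=106
- track 3+track 5: duration 5+2=7, value 47+48=95
- track 6+track 2+track 5: duration 5+4+2=11, value 34+11+48=93
- track 6+track 5: duration 5+2=7, value 34+48=82
Best: 106 pts.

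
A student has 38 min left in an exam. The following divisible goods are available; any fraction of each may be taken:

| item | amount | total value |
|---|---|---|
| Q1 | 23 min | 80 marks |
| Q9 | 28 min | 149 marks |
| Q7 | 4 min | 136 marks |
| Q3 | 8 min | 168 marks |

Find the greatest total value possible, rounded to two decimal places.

442.36

Take in order of value per unit:
- Q7 (136/4 per unit): all 4 → value 136, running total 136.00
- Q3 (168/8 per unit): all 8 → value 168, running total 304.00
- Q9 (149/28 per unit): 26 of 28 → value 26×149/28 = 138.3571, running total 442.36
Total 442.36.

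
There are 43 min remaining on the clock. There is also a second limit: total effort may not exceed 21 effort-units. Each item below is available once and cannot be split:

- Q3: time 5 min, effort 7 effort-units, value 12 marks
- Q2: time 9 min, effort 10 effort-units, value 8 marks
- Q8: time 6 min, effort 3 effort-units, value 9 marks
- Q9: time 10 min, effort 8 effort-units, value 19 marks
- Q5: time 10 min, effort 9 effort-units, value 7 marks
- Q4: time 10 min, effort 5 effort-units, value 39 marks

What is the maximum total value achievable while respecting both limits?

Feasible sets respecting both limits:
- Q3+Q9+Q4: time 25, effort 20, value 70
- Q8+Q9+Q4: time 26, effort 16, value 67
- Q3+Q8+Q4: time 21, effort 15, value 60
Best: 70 marks.

70 marks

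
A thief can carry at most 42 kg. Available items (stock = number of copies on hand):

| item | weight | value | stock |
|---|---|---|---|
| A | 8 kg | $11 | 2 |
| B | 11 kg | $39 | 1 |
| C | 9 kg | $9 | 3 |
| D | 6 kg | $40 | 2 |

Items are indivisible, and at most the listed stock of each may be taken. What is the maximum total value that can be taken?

Best selections within weight 42 and stock limits:
- 2×A + 1×B + 2×D: weight 39, value 141
- 1×A + 1×B + 1×C + 2×D: weight 40, value 139
- 1×B + 2×C + 2×D: weight 41, value 137
- 1×A + 1×B + 2×D: weight 31, value 130
Best: $141.

$141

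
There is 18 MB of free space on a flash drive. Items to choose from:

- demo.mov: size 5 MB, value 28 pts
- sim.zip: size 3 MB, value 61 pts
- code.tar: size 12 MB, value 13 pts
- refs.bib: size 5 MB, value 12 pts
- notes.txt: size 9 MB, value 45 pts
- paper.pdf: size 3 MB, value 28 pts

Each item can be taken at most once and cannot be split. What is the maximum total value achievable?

This is a 0/1 knapsack; check combinations near the capacity.
- sim.zip+notes.txt+paper.pdf: size 3+9+3=15, value 61+45+28=134
- demo.mov+sim.zip+notes.txt: size 5+3+9=17, value 28+61+45=134
- demo.mov+sim.zip+refs.bib+paper.pdf: size 5+3+5+3=16, value 28+61+12+28=129
- sim.zip+refs.bib+notes.txt: size 3+5+9=17, value 61+12+45=118
Best: 134 pts.

134 pts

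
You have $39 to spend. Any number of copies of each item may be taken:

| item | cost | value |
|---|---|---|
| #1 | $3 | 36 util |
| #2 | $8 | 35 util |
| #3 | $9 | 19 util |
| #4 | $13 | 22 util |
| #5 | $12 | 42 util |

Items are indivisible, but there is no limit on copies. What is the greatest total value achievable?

Best value-per-unit is #1 at 36/3, and filling with it alone uses cost 13×3=39. No mix of the others beats 13×36 = 468.

468 util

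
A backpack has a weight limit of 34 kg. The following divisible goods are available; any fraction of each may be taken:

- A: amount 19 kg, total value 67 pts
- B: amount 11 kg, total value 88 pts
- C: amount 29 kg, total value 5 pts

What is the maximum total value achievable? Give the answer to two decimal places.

155.69

Take in order of value per unit:
- B (88/11 per unit): all 11 → value 88, running total 88.00
- A (67/19 per unit): all 19 → value 67, running total 155.00
- C (5/29 per unit): 4 of 29 → value 4×5/29 = 0.6897, running total 155.69
Total 155.69.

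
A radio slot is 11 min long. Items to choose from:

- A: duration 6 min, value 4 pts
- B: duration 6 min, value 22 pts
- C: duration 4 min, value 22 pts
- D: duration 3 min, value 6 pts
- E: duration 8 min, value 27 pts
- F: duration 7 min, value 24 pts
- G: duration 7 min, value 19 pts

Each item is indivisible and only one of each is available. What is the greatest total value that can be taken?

46 pts

Check high-value combinations within 11 min:
- C+F: duration 4+7=11, value 22+24=46
- B+C: duration 6+4=10, value 22+22=44
- C+G: duration 4+7=11, value 22+19=41
- D+E: duration 3+8=11, value 6+27=33
Best: 46 pts.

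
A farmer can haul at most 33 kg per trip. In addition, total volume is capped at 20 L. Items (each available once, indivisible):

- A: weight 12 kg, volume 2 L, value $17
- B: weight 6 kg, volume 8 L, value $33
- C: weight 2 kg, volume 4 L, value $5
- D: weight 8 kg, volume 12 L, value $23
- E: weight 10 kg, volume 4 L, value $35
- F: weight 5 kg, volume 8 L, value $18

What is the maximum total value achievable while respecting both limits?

Feasible sets respecting both limits:
- A+B+C+E: weight 30, volume 18, value 90
- B+E+F: weight 21, volume 20, value 86
- A+B+E: weight 28, volume 14, value 85
Best: $90.

$90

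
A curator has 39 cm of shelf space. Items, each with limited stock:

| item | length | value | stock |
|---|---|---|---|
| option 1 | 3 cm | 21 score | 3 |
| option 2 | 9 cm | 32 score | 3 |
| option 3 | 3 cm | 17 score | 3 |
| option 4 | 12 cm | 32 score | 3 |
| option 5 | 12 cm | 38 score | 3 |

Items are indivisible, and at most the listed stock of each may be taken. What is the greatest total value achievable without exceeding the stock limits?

Top feasible selections:
- 3×option 1 + 1×option 2 + 3×option 3 + 1×option 5: length 39, value 184
- 3×option 1 + 2×option 2 + 3×option 3: length 36, value 178
- 3×option 1 + 1×option 2 + 3×option 3 + 1×option 4: length 39, value 178
- 3×option 1 + 3×option 2 + 1×option 3: length 39, value 176
Best: 184 score.

184 score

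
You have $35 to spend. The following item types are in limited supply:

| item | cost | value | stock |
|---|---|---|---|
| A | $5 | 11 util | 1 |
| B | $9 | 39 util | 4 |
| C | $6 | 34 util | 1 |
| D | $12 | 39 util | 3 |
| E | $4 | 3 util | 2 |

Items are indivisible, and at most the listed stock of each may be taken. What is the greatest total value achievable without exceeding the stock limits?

Top feasible selections:
- 3×B + 1×C: cost 33, value 151
- 1×A + 3×B: cost 32, value 128
Best: 151 util.

151 util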